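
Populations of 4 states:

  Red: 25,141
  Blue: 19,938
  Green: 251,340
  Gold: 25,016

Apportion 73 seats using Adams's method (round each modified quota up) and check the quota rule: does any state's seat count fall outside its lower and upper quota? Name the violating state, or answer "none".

Green

Standard quotas: Red 5.710, Blue 4.528, Green 57.081, Gold 5.681.
Adams allocation: Red 6, Blue 5, Green 56, Gold 6.
Green has quota 57.081 (lower 57, upper 58) but receives 56 — outside the quota interval.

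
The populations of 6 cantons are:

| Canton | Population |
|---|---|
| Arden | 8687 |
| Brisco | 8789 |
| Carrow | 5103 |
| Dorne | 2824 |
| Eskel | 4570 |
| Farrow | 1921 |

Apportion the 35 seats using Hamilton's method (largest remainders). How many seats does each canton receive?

Standard divisor: 31894 ÷ 35 ≈ 911.257.
Standard quotas: Arden 9.5330, Brisco 9.6449, Carrow 5.6000, Dorne 3.0990, Eskel 5.0150, Farrow 2.1081.
Lower quotas: Arden 9, Brisco 9, Carrow 5, Dorne 3, Eskel 5, Farrow 2 (sum 33, leaving 2 seats).
Remainders in descending order: Brisco 0.6449, Carrow 0.6000, Arden 0.5330, Farrow 0.1081, Dorne 0.0990, Eskel 0.0150.
Largest remainders: Brisco, Carrow receive the extra seats.

Arden: 9; Brisco: 10; Carrow: 6; Dorne: 3; Eskel: 5; Farrow: 2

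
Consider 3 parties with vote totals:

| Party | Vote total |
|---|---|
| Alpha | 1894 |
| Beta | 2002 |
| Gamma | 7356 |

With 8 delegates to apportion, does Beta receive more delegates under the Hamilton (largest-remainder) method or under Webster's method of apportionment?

Hamilton: Alpha 1, Beta 2, Gamma 5.
Webster: Alpha 1, Beta 1, Gamma 6.
Beta gets 2 under Hamilton and 1 under Webster.

Hamilton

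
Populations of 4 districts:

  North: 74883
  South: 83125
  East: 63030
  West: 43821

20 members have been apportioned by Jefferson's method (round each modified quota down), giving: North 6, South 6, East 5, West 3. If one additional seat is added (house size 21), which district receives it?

Priority for the next seat is population ÷ (current seats + 1).
Priorities: North 10697.571, South 11875.000, East 10505.000, West 10955.250.
Highest priority: South.

South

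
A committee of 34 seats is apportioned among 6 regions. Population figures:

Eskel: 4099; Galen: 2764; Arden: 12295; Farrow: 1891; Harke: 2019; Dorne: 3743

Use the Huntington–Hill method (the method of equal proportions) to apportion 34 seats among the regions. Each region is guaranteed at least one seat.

With divisor 796: modified quotas Eskel 5.149, Galen 3.472, Arden 15.446, Farrow 2.376, Harke 2.536, Dorne 4.702.
Geometric-mean thresholds: Eskel √(5·6)=5.477, Galen √(3·4)=3.464, Arden √(15·16)=15.492, Farrow √(2·3)=2.449, Harke √(2·3)=2.449, Dorne √(4·5)=4.472.
Each quota rounded against its threshold gives Eskel 5, Galen 4, Arden 15, Farrow 2, Harke 3, Dorne 5 (total 34).

Eskel=5, Galen=4, Arden=15, Farrow=2, Harke=3, Dorne=5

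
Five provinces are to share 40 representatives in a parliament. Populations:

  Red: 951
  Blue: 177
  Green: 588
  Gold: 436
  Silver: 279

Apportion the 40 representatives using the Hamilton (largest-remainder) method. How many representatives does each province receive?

Standard divisor: 2431 ÷ 40 ≈ 60.775.
Standard quotas: Red 15.648, Blue 2.912, Green 9.675, Gold 7.174, Silver 4.591.
Lower quotas: Red 15, Blue 2, Green 9, Gold 7, Silver 4 (sum 37, leaving 3 seats).
Remainders in descending order: Blue 0.912, Green 0.675, Red 0.648, Silver 0.591, Gold 0.174.
The surplus seats go to Blue, Green, Red.

Red 16, Blue 3, Green 10, Gold 7, Silver 4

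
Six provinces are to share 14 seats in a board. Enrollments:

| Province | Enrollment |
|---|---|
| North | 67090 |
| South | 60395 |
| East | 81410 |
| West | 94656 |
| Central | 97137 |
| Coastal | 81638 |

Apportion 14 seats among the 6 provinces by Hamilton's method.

North 2, South 2, East 2, West 3, Central 3, Coastal 2

Total 482326; standard divisor 482326/14 ≈ 34451.857.
Standard quotas: North 1.9474, South 1.7530, East 2.3630, West 2.7475, Central 2.8195, Coastal 2.3696.
Lower quotas: North 1, South 1, East 2, West 2, Central 2, Coastal 2 (sum 10, leaving 4 seats).
Remainders in descending order: North 0.9474, Central 0.8195, South 0.7530, West 0.7475, Coastal 0.3696, East 0.3630.
Largest remainders: North, Central, South, West receive the extra seats.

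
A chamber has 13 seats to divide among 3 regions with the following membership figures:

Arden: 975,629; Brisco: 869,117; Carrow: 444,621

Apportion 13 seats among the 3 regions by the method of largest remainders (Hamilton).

Arden 6; Brisco 5; Carrow 2

Standard divisor: 2289367 ÷ 13 ≈ 176105.154.
Standard quotas: Arden 5.5400, Brisco 4.9352, Carrow 2.5247.
Lower quotas: Arden 5, Brisco 4, Carrow 2 (sum 11, leaving 2 seats).
Remainders in descending order: Brisco 0.9352, Arden 0.5400, Carrow 0.5247.
The surplus seats go to Brisco, Arden.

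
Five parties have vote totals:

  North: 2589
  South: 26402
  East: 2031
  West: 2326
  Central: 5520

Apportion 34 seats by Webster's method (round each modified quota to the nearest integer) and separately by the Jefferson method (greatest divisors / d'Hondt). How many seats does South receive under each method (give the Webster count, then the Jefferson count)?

23 and 24

Webster: North 2, South 23, East 2, West 2, Central 5.
Jefferson: North 2, South 24, East 1, West 2, Central 5.
South gets 23 under Webster and 24 under Jefferson.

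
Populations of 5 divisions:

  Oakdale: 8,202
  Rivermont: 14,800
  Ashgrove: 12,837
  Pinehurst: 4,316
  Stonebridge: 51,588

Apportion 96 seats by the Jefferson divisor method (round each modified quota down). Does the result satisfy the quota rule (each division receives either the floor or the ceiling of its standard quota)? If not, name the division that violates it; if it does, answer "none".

Standard quotas: Oakdale 8.583, Rivermont 15.487, Ashgrove 13.433, Pinehurst 4.516, Stonebridge 53.982.
Jefferson allocation: Oakdale 8, Rivermont 16, Ashgrove 13, Pinehurst 4, Stonebridge 55.
Stonebridge has quota 53.982 (lower 53, upper 54) but receives 55 — outside the quota interval.

Stonebridge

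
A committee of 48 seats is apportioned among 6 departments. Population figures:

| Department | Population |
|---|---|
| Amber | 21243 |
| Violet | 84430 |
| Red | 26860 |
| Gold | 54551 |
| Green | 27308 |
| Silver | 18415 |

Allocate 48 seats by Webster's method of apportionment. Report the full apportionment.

Amber 4; Violet 17; Red 6; Gold 11; Green 6; Silver 4

Standard divisor 232807/48 ≈ 4850.146; standard quotas: Amber 4.380, Violet 17.408, Red 5.538, Gold 11.247, Green 5.630, Silver 3.797.
Rounding to the nearest integer gives Amber 4, Violet 17, Red 6, Gold 11, Green 6, Silver 4 — total 48, matching the house size, so no adjustment is needed.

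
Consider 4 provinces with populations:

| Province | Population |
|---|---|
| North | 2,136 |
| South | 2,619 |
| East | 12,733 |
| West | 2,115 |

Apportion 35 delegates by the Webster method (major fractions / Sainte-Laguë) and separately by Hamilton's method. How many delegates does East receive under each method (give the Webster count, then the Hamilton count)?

22 and 23

Webster: North 4, South 5, East 22, West 4.
Hamilton: North 4, South 4, East 23, West 4.
East gets 22 under Webster and 23 under Hamilton.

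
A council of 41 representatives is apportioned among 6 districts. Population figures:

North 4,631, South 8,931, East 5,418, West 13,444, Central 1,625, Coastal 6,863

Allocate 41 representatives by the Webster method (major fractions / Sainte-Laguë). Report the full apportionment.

North 5, South 9, East 5, West 13, Central 2, Coastal 7

Standard divisor 40912/41 ≈ 997.854; standard quotas: North 4.641, South 8.950, East 5.430, West 13.473, Central 1.628, Coastal 6.878.
Rounding to the nearest integer gives North 5, South 9, East 5, West 13, Central 2, Coastal 7 — total 41, matching the house size, so no adjustment is needed.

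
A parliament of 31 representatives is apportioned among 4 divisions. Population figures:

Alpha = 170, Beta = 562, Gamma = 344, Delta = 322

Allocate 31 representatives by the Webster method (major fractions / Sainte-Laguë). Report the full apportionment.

Alpha 4, Beta 12, Gamma 8, Delta 7

Standard divisor 1398/31 ≈ 45.097; standard quotas: Alpha 3.770, Beta 12.462, Gamma 7.628, Delta 7.140.
Rounding to the nearest integer gives Alpha 4, Beta 12, Gamma 8, Delta 7 — total 31, matching the house size, so no adjustment is needed.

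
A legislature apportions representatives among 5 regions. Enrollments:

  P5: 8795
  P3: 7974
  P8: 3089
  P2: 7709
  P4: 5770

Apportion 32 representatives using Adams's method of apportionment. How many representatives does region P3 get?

Standard divisor 33337/32 ≈ 1041.781; standard quotas: P5 8.442, P3 7.654, P8 2.965, P2 7.400, P4 5.539.
Rounding up gives 9, 8, 3, 8, 6 = 34 seats, so the divisor must be adjusted.
With modified divisor 1120: modified quotas P5 7.853, P3 7.120, P8 2.758, P2 6.883, P4 5.152.
Rounding up: P5 8, P3 8, P8 3, P2 7, P4 6 (total 32).
P3 receives 8.

8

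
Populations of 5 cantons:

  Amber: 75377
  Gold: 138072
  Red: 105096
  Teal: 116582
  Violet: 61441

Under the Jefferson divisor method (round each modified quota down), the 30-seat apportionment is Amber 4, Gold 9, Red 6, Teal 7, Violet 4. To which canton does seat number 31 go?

Priority for the next seat is population ÷ (current seats + 1).
Priorities: Amber 15075.400, Gold 13807.200, Red 15013.714, Teal 14572.750, Violet 12288.200.
Highest priority: Amber.

Amber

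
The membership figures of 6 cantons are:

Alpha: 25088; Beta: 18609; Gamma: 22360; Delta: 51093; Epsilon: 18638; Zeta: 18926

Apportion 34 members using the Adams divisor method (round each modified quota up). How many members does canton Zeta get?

4

Standard divisor 154714/34 ≈ 4550.412; standard quotas: Alpha 5.513, Beta 4.090, Gamma 4.914, Delta 11.228, Epsilon 4.096, Zeta 4.159.
Rounding up gives 6, 5, 5, 12, 5, 5 = 38 seats, so the divisor must be adjusted.
With modified divisor 4900: modified quotas Alpha 5.120, Beta 3.798, Gamma 4.563, Delta 10.427, Epsilon 3.804, Zeta 3.862.
Rounding up: Alpha 6, Beta 4, Gamma 5, Delta 11, Epsilon 4, Zeta 4 (total 34).
Zeta receives 4.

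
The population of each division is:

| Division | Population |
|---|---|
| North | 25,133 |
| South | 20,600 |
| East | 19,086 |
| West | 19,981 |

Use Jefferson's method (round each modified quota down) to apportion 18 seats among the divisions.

Standard divisor 84800/18 ≈ 4711.111; standard quotas: North 5.335, South 4.373, East 4.051, West 4.241.
Rounding down gives 5, 4, 4, 4 = 17 seats, so the divisor must be adjusted.
With modified divisor 4150: modified quotas North 6.056, South 4.964, East 4.599, West 4.815.
Rounding down: North 6, South 4, East 4, West 4 (total 18).

North=6, South=4, East=4, West=4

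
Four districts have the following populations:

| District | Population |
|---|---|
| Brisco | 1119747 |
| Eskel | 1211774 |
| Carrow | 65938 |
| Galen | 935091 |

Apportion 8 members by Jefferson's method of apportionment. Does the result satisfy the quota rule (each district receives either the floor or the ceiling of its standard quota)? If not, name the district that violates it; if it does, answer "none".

none

Standard quotas: Brisco 2.688, Eskel 2.909, Carrow 0.158, Galen 2.245.
Jefferson allocation: Brisco 3, Eskel 3, Carrow 0, Galen 2.
Every allocation lies between the lower and upper quota.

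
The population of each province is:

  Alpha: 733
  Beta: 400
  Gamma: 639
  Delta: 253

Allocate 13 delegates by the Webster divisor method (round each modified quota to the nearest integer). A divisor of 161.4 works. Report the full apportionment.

With modified divisor 161.4: modified quotas Alpha 4.542, Beta 2.478, Gamma 3.959, Delta 1.568.
Rounding to the nearest integer: Alpha 5, Beta 2, Gamma 4, Delta 2 (total 13).

Alpha=5, Beta=2, Gamma=4, Delta=2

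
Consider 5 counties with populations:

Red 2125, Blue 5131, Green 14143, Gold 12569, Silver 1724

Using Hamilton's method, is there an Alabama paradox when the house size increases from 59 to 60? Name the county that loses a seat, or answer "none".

At 59 seats: Red 4, Blue 8, Green 23, Gold 21, Silver 3.
At 60 seats: Red 3, Blue 9, Green 24, Gold 21, Silver 3.
Red drops from 4 to 3.

Red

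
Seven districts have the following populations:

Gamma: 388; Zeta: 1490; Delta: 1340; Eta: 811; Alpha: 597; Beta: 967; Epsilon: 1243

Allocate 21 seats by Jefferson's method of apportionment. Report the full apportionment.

Standard divisor 6836/21 ≈ 325.524; standard quotas: Gamma 1.192, Zeta 4.577, Delta 4.116, Eta 2.491, Alpha 1.834, Beta 2.971, Epsilon 3.818.
Rounding down gives 1, 4, 4, 2, 1, 2, 3 = 17 seats, so the divisor must be adjusted.
With modified divisor 280: modified quotas Gamma 1.386, Zeta 5.321, Delta 4.786, Eta 2.896, Alpha 2.132, Beta 3.454, Epsilon 4.439.
Rounding down: Gamma 1, Zeta 5, Delta 4, Eta 2, Alpha 2, Beta 3, Epsilon 4 (total 21).

Gamma=1, Zeta=5, Delta=4, Eta=2, Alpha=2, Beta=3, Epsilon=4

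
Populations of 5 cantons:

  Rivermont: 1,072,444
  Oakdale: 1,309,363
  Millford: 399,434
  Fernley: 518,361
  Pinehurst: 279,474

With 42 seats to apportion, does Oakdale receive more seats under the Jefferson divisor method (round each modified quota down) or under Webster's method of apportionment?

Jefferson

Jefferson: Rivermont 13, Oakdale 16, Millford 4, Fernley 6, Pinehurst 3.
Webster: Rivermont 13, Oakdale 15, Millford 5, Fernley 6, Pinehurst 3.
Oakdale gets 16 under Jefferson and 15 under Webster.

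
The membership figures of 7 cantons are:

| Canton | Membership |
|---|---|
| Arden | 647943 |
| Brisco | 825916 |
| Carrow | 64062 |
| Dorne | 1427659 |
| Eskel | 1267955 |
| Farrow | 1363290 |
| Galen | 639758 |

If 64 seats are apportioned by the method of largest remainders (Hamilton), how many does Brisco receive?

Standard divisor: 6236583 ÷ 64 ≈ 97446.609.
Standard quotas: Arden 6.6492, Brisco 8.4756, Carrow 0.6574, Dorne 14.6507, Eskel 13.0118, Farrow 13.9901, Galen 6.5652.
Lower quotas: Arden 6, Brisco 8, Carrow 0, Dorne 14, Eskel 13, Farrow 13, Galen 6 (sum 60, leaving 4 seats).
Remainders in descending order: Farrow 0.9901, Carrow 0.6574, Dorne 0.6507, Arden 0.6492, Galen 0.5652, Brisco 0.4756, Eskel 0.0118.
The surplus seats go to Farrow, Carrow, Dorne, Arden.
Brisco receives 8.

8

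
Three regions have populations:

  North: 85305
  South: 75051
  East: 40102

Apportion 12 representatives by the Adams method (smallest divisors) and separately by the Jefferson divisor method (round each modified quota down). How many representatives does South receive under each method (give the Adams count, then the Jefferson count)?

Adams: North 5, South 4, East 3.
Jefferson: North 5, South 5, East 2.
South gets 4 under Adams and 5 under Jefferson.

4 and 5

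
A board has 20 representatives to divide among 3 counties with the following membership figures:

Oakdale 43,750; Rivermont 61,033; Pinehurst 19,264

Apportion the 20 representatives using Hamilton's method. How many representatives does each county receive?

Oakdale 7; Rivermont 10; Pinehurst 3

Standard divisor: 124047 ÷ 20 ≈ 6202.35.
Standard quotas: Oakdale 7.0538, Rivermont 9.8403, Pinehurst 3.1059.
Lower quotas: Oakdale 7, Rivermont 9, Pinehurst 3 (sum 19, leaving 1 seat).
Remainders in descending order: Rivermont 0.8403, Pinehurst 0.1059, Oakdale 0.0538.
Largest remainder: Rivermont receives the extra seat.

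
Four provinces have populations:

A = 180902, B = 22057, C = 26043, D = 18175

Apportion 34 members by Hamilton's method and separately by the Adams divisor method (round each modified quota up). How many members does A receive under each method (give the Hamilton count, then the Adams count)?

Hamilton: A 25, B 3, C 4, D 2.
Adams: A 24, B 3, C 4, D 3.
A gets 25 under Hamilton and 24 under Adams.

25 and 24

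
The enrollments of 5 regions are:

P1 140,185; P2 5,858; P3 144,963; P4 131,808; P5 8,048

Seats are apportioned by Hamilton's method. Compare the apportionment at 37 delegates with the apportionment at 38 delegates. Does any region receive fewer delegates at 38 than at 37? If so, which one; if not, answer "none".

At 37 seats: P1 12, P2 1, P3 12, P4 11, P5 1.
At 38 seats: P1 12, P2 0, P3 13, P4 12, P5 1.
P2 drops from 1 to 0.

P2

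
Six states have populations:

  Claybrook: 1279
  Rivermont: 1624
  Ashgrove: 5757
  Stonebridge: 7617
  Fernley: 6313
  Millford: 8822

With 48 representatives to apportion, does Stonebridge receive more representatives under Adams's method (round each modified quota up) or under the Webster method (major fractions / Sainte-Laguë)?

Webster

Adams: Claybrook 2, Rivermont 3, Ashgrove 9, Stonebridge 11, Fernley 10, Millford 13.
Webster: Claybrook 2, Rivermont 2, Ashgrove 9, Stonebridge 12, Fernley 10, Millford 13.
Stonebridge gets 11 under Adams and 12 under Webster.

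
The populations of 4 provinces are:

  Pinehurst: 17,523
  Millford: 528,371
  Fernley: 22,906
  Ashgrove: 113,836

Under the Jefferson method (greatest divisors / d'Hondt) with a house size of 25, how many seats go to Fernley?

Standard divisor 682636/25 ≈ 27305.44; standard quotas: Pinehurst 0.642, Millford 19.350, Fernley 0.839, Ashgrove 4.169.
Rounding down gives 0, 19, 0, 4 = 23 seats, so the divisor must be adjusted.
With modified divisor 24600: modified quotas Pinehurst 0.712, Millford 21.478, Fernley 0.931, Ashgrove 4.627.
Rounding down: Pinehurst 0, Millford 21, Fernley 0, Ashgrove 4 (total 25).
Fernley receives 0.

0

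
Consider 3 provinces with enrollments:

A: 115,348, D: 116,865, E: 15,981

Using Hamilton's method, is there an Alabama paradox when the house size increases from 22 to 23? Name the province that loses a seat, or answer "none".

E

At 22 seats: A 10, D 10, E 2.
At 23 seats: A 11, D 11, E 1.
E drops from 2 to 1.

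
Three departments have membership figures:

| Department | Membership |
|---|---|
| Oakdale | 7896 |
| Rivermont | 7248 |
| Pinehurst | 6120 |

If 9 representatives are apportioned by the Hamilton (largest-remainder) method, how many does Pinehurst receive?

3

The standard divisor is 21264/9 ≈ 2362.667.
Standard quotas: Oakdale 3.3420, Rivermont 3.0677, Pinehurst 2.5903.
Lower quotas: Oakdale 3, Rivermont 3, Pinehurst 2 (sum 8, leaving 1 seat).
Remainders in descending order: Pinehurst 0.5903, Oakdale 0.3420, Rivermont 0.0677.
The surplus seat goes to Pinehurst.
Pinehurst receives 3.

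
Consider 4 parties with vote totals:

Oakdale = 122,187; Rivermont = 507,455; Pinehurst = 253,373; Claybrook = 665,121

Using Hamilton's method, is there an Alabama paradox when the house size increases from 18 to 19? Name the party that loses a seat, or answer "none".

At 18 seats: Oakdale 1, Rivermont 6, Pinehurst 3, Claybrook 8.
At 19 seats: Oakdale 2, Rivermont 6, Pinehurst 3, Claybrook 8.
No party's allocation decreased.

none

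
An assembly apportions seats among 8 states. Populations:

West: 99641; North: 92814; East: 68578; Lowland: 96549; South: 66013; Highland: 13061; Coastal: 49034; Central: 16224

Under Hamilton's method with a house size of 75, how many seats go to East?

Standard divisor: 501914 ÷ 75 ≈ 6692.187.
Standard quotas: West 14.8892, North 13.8690, East 10.2475, Lowland 14.4271, South 9.8642, Highland 1.9517, Coastal 7.3271, Central 2.4243.
Lower quotas: West 14, North 13, East 10, Lowland 14, South 9, Highland 1, Coastal 7, Central 2 (sum 70, leaving 5 seats).
Remainders in descending order: Highland 0.9517, West 0.8892, North 0.8690, South 0.8642, Lowland 0.4271, Central 0.4243, Coastal 0.3271, East 0.2475.
Largest remainders: Highland, West, North, South, Lowland receive the extra seats.
East receives 10.

10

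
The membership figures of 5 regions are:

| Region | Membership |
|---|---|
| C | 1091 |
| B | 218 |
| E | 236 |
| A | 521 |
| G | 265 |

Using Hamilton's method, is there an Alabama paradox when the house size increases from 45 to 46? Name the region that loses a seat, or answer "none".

At 45 seats: C 21, B 4, E 5, A 10, G 5.
At 46 seats: C 22, B 4, E 5, A 10, G 5.
No region's allocation decreased.

none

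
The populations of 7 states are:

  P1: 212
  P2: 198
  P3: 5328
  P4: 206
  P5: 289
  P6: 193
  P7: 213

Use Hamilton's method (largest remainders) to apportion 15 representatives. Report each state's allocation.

P1=1, P2=0, P3=12, P4=0, P5=1, P6=0, P7=1

Total 6639; standard divisor 6639/15 ≈ 442.6.
Standard quotas: P1 0.4790, P2 0.4474, P3 12.0380, P4 0.4654, P5 0.6530, P6 0.4361, P7 0.4812.
Lower quotas: P1 0, P2 0, P3 12, P4 0, P5 0, P6 0, P7 0 (sum 12, leaving 3 seats).
Remainders in descending order: P5 0.6530, P7 0.4812, P1 0.4790, P4 0.4654, P2 0.4474, P6 0.4361, P3 0.0380.
Largest remainders: P5, P7, P1 receive the extra seats.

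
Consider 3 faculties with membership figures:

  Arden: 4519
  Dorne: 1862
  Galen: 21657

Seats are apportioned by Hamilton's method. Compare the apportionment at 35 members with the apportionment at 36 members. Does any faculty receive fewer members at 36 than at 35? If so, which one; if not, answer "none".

none

At 35 seats: Arden 6, Dorne 2, Galen 27.
At 36 seats: Arden 6, Dorne 2, Galen 28.
No faculty's allocation decreased.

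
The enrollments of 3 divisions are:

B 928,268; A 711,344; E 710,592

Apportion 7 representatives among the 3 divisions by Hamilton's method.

B 3, A 2, E 2

Standard divisor: 2350204 ÷ 7 ≈ 335743.429.
Standard quotas: B 2.7648, A 2.1187, E 2.1165.
Lower quotas: B 2, A 2, E 2 (sum 6, leaving 1 seat).
Remainders in descending order: B 0.7648, A 0.1187, E 0.1165.
The surplus seat goes to B.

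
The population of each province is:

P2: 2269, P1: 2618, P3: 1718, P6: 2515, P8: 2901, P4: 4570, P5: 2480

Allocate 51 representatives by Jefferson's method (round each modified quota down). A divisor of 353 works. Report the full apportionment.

P2=6, P1=7, P3=4, P6=7, P8=8, P4=12, P5=7

With modified divisor 353: modified quotas P2 6.428, P1 7.416, P3 4.867, P6 7.125, P8 8.218, P4 12.946, P5 7.025.
Rounding down: P2 6, P1 7, P3 4, P6 7, P8 8, P4 12, P5 7 (total 51).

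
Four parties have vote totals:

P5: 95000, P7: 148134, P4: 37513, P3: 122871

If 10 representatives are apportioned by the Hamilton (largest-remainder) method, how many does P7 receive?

4

The standard divisor is 403518/10 ≈ 40351.8.
Standard quotas: P5 2.3543, P7 3.6711, P4 0.9296, P3 3.0450.
Lower quotas: P5 2, P7 3, P4 0, P3 3 (sum 8, leaving 2 seats).
Remainders in descending order: P4 0.9296, P7 0.6711, P5 0.3543, P3 0.0450.
The surplus seats go to P4, P7.
P7 receives 4.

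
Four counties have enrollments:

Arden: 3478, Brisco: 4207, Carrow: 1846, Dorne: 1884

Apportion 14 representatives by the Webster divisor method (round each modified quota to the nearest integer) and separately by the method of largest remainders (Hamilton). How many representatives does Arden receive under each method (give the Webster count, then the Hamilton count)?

Webster: Arden 5, Brisco 5, Carrow 2, Dorne 2.
Hamilton: Arden 4, Brisco 5, Carrow 2, Dorne 3.
Arden gets 5 under Webster and 4 under Hamilton.

5 and 4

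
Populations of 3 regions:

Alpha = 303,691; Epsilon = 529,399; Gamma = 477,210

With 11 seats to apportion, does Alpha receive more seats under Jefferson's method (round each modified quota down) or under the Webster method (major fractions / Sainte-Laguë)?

Webster

Jefferson: Alpha 2, Epsilon 5, Gamma 4.
Webster: Alpha 3, Epsilon 4, Gamma 4.
Alpha gets 2 under Jefferson and 3 under Webster.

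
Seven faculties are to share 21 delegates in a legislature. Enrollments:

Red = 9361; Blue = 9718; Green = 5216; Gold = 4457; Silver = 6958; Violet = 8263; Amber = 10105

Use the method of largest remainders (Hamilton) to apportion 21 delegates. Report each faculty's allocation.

Red=3, Blue=4, Green=2, Gold=2, Silver=3, Violet=3, Amber=4

The standard divisor is 54078/21 ≈ 2575.143.
Standard quotas: Red 3.6351, Blue 3.7738, Green 2.0255, Gold 1.7308, Silver 2.7020, Violet 3.2088, Amber 3.9241.
Lower quotas: Red 3, Blue 3, Green 2, Gold 1, Silver 2, Violet 3, Amber 3 (sum 17, leaving 4 seats).
Remainders in descending order: Amber 0.9241, Blue 0.7738, Gold 0.7308, Silver 0.7020, Red 0.6351, Violet 0.2088, Green 0.0255.
The surplus seats go to Amber, Blue, Gold, Silver.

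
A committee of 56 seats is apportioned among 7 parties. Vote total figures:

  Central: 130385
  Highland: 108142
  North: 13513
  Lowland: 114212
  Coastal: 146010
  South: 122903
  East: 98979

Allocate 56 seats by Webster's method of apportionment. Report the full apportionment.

Standard divisor 734144/56 ≈ 13109.714; standard quotas: Central 9.946, Highland 8.249, North 1.031, Lowland 8.712, Coastal 11.138, South 9.375, East 7.550.
Rounding to the nearest integer gives Central 10, Highland 8, North 1, Lowland 9, Coastal 11, South 9, East 8 — total 56, matching the house size, so no adjustment is needed.

Central=10, Highland=8, North=1, Lowland=9, Coastal=11, South=9, East=8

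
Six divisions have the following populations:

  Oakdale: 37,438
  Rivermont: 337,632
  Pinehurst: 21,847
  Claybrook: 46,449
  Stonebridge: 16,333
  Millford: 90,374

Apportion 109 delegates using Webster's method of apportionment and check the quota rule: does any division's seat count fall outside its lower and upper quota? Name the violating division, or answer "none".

Standard quotas: Oakdale 7.419, Rivermont 66.904, Pinehurst 4.329, Claybrook 9.204, Stonebridge 3.236, Millford 17.908.
Webster allocation: Oakdale 7, Rivermont 68, Pinehurst 4, Claybrook 9, Stonebridge 3, Millford 18.
Rivermont has quota 66.904 (lower 66, upper 67) but receives 68 — outside the quota interval.

Rivermont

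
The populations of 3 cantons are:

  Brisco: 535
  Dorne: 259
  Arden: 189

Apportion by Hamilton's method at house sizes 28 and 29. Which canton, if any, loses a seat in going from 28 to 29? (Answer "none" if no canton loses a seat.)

At 28 seats: Brisco 15, Dorne 7, Arden 6.
At 29 seats: Brisco 16, Dorne 8, Arden 5.
Arden drops from 6 to 5.

Arden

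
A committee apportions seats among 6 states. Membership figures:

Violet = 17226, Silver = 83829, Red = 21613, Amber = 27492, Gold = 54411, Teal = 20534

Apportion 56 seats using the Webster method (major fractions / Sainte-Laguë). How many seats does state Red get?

5

Standard divisor 225105/56 ≈ 4019.732; standard quotas: Violet 4.285, Silver 20.854, Red 5.377, Amber 6.839, Gold 13.536, Teal 5.108.
Rounding to the nearest integer gives Violet 4, Silver 21, Red 5, Amber 7, Gold 14, Teal 5 — total 56, matching the house size, so no adjustment is needed.
Red receives 5.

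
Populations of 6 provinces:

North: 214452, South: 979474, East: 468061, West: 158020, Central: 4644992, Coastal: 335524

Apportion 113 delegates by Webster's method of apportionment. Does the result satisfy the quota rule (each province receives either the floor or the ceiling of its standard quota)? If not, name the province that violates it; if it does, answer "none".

Central

Standard quotas: North 3.563, South 16.275, East 7.777, West 2.626, Central 77.183, Coastal 5.575.
Webster allocation: North 4, South 16, East 8, West 3, Central 76, Coastal 6.
Central has quota 77.183 (lower 77, upper 78) but receives 76 — outside the quota interval.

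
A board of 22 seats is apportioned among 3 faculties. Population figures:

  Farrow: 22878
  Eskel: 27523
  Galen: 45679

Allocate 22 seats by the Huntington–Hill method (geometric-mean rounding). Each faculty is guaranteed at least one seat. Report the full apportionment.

With divisor 4301: modified quotas Farrow 5.319, Eskel 6.399, Galen 10.621.
Geometric-mean thresholds: Farrow √(5·6)=5.477, Eskel √(6·7)=6.481, Galen √(10·11)=10.488.
Each quota rounded against its threshold gives Farrow 5, Eskel 6, Galen 11 (total 22).

Farrow 5; Eskel 6; Galen 11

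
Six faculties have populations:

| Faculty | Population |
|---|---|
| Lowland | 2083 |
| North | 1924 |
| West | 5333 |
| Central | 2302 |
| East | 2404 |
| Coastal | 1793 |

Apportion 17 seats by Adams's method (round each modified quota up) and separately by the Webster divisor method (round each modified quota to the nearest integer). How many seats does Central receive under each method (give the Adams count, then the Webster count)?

3 and 2

Adams: Lowland 2, North 2, West 5, Central 3, East 3, Coastal 2.
Webster: Lowland 2, North 2, West 6, Central 2, East 3, Coastal 2.
Central gets 3 under Adams and 2 under Webster.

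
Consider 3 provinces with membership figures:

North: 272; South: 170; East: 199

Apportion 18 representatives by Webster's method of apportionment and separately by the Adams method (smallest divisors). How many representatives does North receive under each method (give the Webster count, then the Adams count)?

Webster: North 8, South 5, East 5.
Adams: North 7, South 5, East 6.
North gets 8 under Webster and 7 under Adams.

8 and 7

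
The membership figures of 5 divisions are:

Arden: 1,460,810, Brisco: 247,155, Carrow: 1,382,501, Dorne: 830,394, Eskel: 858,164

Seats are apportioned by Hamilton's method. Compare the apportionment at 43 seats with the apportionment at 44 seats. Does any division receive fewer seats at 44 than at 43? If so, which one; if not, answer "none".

At 43 seats: Arden 13, Brisco 2, Carrow 12, Dorne 8, Eskel 8.
At 44 seats: Arden 13, Brisco 2, Carrow 13, Dorne 8, Eskel 8.
No division's allocation decreased.

none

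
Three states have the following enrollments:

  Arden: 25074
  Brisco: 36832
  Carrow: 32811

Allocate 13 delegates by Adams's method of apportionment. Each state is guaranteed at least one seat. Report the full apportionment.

Arden=4; Brisco=5; Carrow=4

Standard divisor 94717/13 ≈ 7285.923; standard quotas: Arden 3.441, Brisco 5.055, Carrow 4.503.
Rounding up gives 4, 6, 5 = 15 seats, so the divisor must be adjusted.
With modified divisor 8300: modified quotas Arden 3.021, Brisco 4.438, Carrow 3.953.
Rounding up: Arden 4, Brisco 5, Carrow 4 (total 13).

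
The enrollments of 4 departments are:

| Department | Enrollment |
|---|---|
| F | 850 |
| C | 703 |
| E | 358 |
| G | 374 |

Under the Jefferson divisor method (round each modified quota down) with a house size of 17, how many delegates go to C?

Standard divisor 2285/17 ≈ 134.412; standard quotas: F 6.324, C 5.230, E 2.663, G 2.782.
Rounding down gives 6, 5, 2, 2 = 15 seats, so the divisor must be adjusted.
With modified divisor 120.4: modified quotas F 7.060, C 5.839, E 2.973, G 3.106.
Rounding down: F 7, C 5, E 2, G 3 (total 17).
C receives 5.

5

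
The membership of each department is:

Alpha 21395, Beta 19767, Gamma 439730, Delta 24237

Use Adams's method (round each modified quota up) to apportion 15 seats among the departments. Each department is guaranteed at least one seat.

Standard divisor 505129/15 ≈ 33675.267; standard quotas: Alpha 0.635, Beta 0.587, Gamma 13.058, Delta 0.720.
Rounding up gives 1, 1, 14, 1 = 17 seats, so the divisor must be adjusted.
With modified divisor 38300: modified quotas Alpha 0.559, Beta 0.516, Gamma 11.481, Delta 0.633.
Rounding up: Alpha 1, Beta 1, Gamma 12, Delta 1 (total 15).

Alpha 1; Beta 1; Gamma 12; Delta 1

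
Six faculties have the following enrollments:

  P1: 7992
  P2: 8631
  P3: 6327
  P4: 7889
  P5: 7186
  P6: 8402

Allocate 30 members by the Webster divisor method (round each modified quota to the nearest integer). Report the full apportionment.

P1=5, P2=6, P3=4, P4=5, P5=5, P6=5

Standard divisor 46427/30 ≈ 1547.567; standard quotas: P1 5.164, P2 5.577, P3 4.088, P4 5.098, P5 4.643, P6 5.429.
Rounding to the nearest integer gives P1 5, P2 6, P3 4, P4 5, P5 5, P6 5 — total 30, matching the house size, so no adjustment is needed.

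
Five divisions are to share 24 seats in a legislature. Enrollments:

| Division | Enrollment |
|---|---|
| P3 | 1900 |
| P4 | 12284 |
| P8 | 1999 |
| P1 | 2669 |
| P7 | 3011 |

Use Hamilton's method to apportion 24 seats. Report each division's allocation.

The standard divisor is 21863/24 ≈ 910.958.
Standard quotas: P3 2.0857, P4 13.4847, P8 2.1944, P1 2.9299, P7 3.3053.
Lower quotas: P3 2, P4 13, P8 2, P1 2, P7 3 (sum 22, leaving 2 seats).
Remainders in descending order: P1 0.9299, P4 0.4847, P7 0.3053, P8 0.1944, P3 0.0857.
The surplus seats go to P1, P4.

P3=2; P4=14; P8=2; P1=3; P7=3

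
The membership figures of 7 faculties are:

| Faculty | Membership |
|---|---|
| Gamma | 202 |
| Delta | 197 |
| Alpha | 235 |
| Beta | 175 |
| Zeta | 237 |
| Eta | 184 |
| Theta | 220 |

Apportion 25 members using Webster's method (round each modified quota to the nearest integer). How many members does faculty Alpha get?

Standard divisor 1450/25 ≈ 58; standard quotas: Gamma 3.483, Delta 3.397, Alpha 4.052, Beta 3.017, Zeta 4.086, Eta 3.172, Theta 3.793.
Rounding to the nearest integer gives 3, 3, 4, 3, 4, 3, 4 = 24 seats, so the divisor must be adjusted.
With modified divisor 57: modified quotas Gamma 3.544, Delta 3.456, Alpha 4.123, Beta 3.070, Zeta 4.158, Eta 3.228, Theta 3.860.
Rounding to the nearest integer: Gamma 4, Delta 3, Alpha 4, Beta 3, Zeta 4, Eta 3, Theta 4 (total 25).
Alpha receives 4.

4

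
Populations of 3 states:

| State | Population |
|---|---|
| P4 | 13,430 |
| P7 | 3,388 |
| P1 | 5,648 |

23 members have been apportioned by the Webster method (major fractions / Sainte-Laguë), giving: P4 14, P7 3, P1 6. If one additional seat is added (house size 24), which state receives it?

P7

Priority for the next seat is population ÷ (current seats + 0.5).
Priorities: P4 926.207, P7 968.000, P1 868.923.
Highest priority: P7.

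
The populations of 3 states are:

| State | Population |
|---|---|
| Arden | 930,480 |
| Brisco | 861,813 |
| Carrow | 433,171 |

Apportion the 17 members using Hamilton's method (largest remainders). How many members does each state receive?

Arden: 7, Brisco: 7, Carrow: 3

The standard divisor is 2225464/17 ≈ 130909.647.
Standard quotas: Arden 7.1078, Brisco 6.5833, Carrow 3.3089.
Lower quotas: Arden 7, Brisco 6, Carrow 3 (sum 16, leaving 1 seat).
Remainders in descending order: Brisco 0.5833, Carrow 0.3089, Arden 0.1078.
The surplus seat goes to Brisco.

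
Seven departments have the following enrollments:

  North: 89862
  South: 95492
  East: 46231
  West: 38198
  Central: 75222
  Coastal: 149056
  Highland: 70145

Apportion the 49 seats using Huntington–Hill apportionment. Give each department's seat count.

North: 8, South: 8, East: 4, West: 3, Central: 7, Coastal: 13, Highland: 6

With divisor 11430: modified quotas North 7.862, South 8.355, East 4.045, West 3.342, Central 6.581, Coastal 13.041, Highland 6.137.
Geometric-mean thresholds: North √(7·8)=7.483, South √(8·9)=8.485, East √(4·5)=4.472, West √(3·4)=3.464, Central √(6·7)=6.481, Coastal √(13·14)=13.491, Highland √(6·7)=6.481.
Each quota rounded against its threshold gives North 8, South 8, East 4, West 3, Central 7, Coastal 13, Highland 6 (total 49).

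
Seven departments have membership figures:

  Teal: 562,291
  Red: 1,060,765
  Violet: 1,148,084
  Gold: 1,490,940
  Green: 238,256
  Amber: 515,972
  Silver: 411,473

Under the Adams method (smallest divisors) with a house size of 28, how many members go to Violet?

Standard divisor 5427781/28 ≈ 193849.321; standard quotas: Teal 2.901, Red 5.472, Violet 5.923, Gold 7.691, Green 1.229, Amber 2.662, Silver 2.123.
Rounding up gives 3, 6, 6, 8, 2, 3, 3 = 31 seats, so the divisor must be adjusted.
With modified divisor 221300: modified quotas Teal 2.541, Red 4.793, Violet 5.188, Gold 6.737, Green 1.077, Amber 2.332, Silver 1.859.
Rounding up: Teal 3, Red 5, Violet 6, Gold 7, Green 2, Amber 3, Silver 2 (total 28).
Violet receives 6.

6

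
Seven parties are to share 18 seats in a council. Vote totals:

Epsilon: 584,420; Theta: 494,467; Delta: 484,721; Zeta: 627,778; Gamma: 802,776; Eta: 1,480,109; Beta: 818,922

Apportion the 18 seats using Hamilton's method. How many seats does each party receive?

Standard divisor: 5293193 ÷ 18 ≈ 294066.278.
Standard quotas: Epsilon 1.9874, Theta 1.6815, Delta 1.6483, Zeta 2.1348, Gamma 2.7299, Eta 5.0332, Beta 2.7848.
Lower quotas: Epsilon 1, Theta 1, Delta 1, Zeta 2, Gamma 2, Eta 5, Beta 2 (sum 14, leaving 4 seats).
Remainders in descending order: Epsilon 0.9874, Beta 0.7848, Gamma 0.7299, Theta 0.6815, Delta 0.6483, Zeta 0.1348, Eta 0.0332.
The surplus seats go to Epsilon, Beta, Gamma, Theta.

Epsilon 2; Theta 2; Delta 1; Zeta 2; Gamma 3; Eta 5; Beta 3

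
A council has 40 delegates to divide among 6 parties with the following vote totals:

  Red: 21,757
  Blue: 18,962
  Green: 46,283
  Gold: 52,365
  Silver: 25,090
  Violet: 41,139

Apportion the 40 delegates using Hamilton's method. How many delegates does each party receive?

Red=4, Blue=4, Green=9, Gold=10, Silver=5, Violet=8

Total 205596; standard divisor 205596/40 ≈ 5139.9.
Standard quotas: Red 4.2330, Blue 3.6892, Green 9.0046, Gold 10.1879, Silver 4.8814, Violet 8.0039.
Lower quotas: Red 4, Blue 3, Green 9, Gold 10, Silver 4, Violet 8 (sum 38, leaving 2 seats).
Remainders in descending order: Silver 0.8814, Blue 0.6892, Red 0.2330, Gold 0.1879, Green 0.0046, Violet 0.0039.
The surplus seats go to Silver, Blue.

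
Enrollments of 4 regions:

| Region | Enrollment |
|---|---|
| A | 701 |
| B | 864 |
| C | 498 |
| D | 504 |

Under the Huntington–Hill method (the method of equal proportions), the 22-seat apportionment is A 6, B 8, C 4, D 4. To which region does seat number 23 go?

Priority for the next seat is population ÷ (√(s·(s+1))).
Priorities: A 108.167, B 101.823, C 111.356, D 112.698.
Highest priority: D.

D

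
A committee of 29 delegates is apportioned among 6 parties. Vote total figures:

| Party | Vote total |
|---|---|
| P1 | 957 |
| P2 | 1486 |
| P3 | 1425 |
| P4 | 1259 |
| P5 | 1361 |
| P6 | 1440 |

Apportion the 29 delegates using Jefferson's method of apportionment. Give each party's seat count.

Standard divisor 7928/29 ≈ 273.379; standard quotas: P1 3.501, P2 5.436, P3 5.213, P4 4.605, P5 4.978, P6 5.267.
Rounding down gives 3, 5, 5, 4, 4, 5 = 26 seats, so the divisor must be adjusted.
With modified divisor 244: modified quotas P1 3.922, P2 6.090, P3 5.840, P4 5.160, P5 5.578, P6 5.902.
Rounding down: P1 3, P2 6, P3 5, P4 5, P5 5, P6 5 (total 29).

P1: 3, P2: 6, P3: 5, P4: 5, P5: 5, P6: 5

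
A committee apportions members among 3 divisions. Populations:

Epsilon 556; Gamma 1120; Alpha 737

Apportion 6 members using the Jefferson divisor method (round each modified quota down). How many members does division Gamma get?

Standard divisor 2413/6 ≈ 402.167; standard quotas: Epsilon 1.383, Gamma 2.785, Alpha 1.833.
Rounding down gives 1, 2, 1 = 4 seats, so the divisor must be adjusted.
With modified divisor 300: modified quotas Epsilon 1.853, Gamma 3.733, Alpha 2.457.
Rounding down: Epsilon 1, Gamma 3, Alpha 2 (total 6).
Gamma receives 3.

3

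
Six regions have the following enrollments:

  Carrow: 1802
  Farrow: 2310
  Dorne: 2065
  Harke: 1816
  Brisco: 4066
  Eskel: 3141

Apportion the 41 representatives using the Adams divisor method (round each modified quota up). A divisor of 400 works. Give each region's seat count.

Carrow 5, Farrow 6, Dorne 6, Harke 5, Brisco 11, Eskel 8

With modified divisor 400: modified quotas Carrow 4.505, Farrow 5.775, Dorne 5.162, Harke 4.540, Brisco 10.165, Eskel 7.853.
Rounding up: Carrow 5, Farrow 6, Dorne 6, Harke 5, Brisco 11, Eskel 8 (total 41).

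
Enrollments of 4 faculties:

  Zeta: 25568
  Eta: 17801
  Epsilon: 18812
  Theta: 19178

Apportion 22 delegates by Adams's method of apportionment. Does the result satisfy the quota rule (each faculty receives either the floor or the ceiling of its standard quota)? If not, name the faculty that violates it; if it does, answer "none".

Standard quotas: Zeta 6.914, Eta 4.814, Epsilon 5.087, Theta 5.186.
Adams allocation: Zeta 7, Eta 5, Epsilon 5, Theta 5.
Every allocation lies between the lower and upper quota.

none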